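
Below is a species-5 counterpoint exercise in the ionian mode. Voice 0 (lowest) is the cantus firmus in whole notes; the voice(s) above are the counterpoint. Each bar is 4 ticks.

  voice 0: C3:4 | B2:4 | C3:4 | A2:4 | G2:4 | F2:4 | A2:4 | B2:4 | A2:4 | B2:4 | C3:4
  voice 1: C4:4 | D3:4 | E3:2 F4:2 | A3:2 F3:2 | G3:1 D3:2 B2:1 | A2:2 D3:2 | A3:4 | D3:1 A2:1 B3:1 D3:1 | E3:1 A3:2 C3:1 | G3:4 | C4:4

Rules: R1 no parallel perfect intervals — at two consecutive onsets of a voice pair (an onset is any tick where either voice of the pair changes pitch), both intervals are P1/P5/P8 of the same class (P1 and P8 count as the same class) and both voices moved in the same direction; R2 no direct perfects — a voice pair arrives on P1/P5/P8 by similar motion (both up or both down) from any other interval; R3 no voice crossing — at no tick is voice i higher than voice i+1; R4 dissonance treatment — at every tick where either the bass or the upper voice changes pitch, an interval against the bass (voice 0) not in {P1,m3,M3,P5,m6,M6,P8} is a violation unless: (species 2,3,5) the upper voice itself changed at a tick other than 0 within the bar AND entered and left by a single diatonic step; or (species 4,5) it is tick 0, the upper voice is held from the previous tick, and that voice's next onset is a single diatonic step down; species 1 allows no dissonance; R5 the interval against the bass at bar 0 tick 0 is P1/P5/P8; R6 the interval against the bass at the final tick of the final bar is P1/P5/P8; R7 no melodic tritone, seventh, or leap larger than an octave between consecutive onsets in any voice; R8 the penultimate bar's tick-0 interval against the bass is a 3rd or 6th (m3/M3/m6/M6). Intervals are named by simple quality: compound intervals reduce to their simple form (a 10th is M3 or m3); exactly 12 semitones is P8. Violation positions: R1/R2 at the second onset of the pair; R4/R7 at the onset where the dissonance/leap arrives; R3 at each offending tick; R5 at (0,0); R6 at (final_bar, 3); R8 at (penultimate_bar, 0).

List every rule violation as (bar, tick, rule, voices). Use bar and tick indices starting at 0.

(1, 0, R7, (1,))
(2, 2, R4, (0, 1))
(2, 2, R7, (1,))
(3, 0, R2, (0, 1))
(6, 0, R2, (0, 1))
(7, 1, R3, (0, 1))
(7, 1, R4, (0, 1))
(7, 2, R7, (1,))
(10, 0, R2, (0, 1))

bar 0: v0=C3 v1=C4 downbeat P8
bar 1: v0=B2 v1=D3 downbeat m3
bar 2: v0=C3 v1=E3 downbeat M3
bar 3: v0=A2 v1=A3 downbeat P8
bar 4: v0=G2 v1=G3 downbeat P8
bar 5: v0=F2 v1=A2 downbeat M3
bar 6: v0=A2 v1=A3 downbeat P8
bar 7: v0=B2 v1=D3 downbeat m3
bar 8: v0=A2 v1=E3 downbeat P5
bar 9: v0=B2 v1=G3 downbeat m6
bar 10: v0=C3 v1=C4 downbeat P8
  -> R7 @ bar 1 tick 0 v(1,): C4->D3 leap 10st
  -> R4 @ bar 2 tick 2 v(0, 1): C3/F4 P4 untreated
  -> R7 @ bar 2 tick 2 v(1,): E3->F4 leap 13st
  -> R2 @ bar 3 tick 0 v(0, 1): C3/F4 P4 -> A2/A3 P8 similar
  -> R2 @ bar 6 tick 0 v(0, 1): F2/D3 M6 -> A2/A3 P8 similar
  -> R3 @ bar 7 tick 1 v(0, 1): B2 above A2
  -> R4 @ bar 7 tick 1 v(0, 1): B2/A2 M2 untreated
  -> R7 @ bar 7 tick 2 v(1,): A2->B3 leap 14st
  -> R2 @ bar 10 tick 0 v(0, 1): B2/G3 m6 -> C3/C4 P8 similar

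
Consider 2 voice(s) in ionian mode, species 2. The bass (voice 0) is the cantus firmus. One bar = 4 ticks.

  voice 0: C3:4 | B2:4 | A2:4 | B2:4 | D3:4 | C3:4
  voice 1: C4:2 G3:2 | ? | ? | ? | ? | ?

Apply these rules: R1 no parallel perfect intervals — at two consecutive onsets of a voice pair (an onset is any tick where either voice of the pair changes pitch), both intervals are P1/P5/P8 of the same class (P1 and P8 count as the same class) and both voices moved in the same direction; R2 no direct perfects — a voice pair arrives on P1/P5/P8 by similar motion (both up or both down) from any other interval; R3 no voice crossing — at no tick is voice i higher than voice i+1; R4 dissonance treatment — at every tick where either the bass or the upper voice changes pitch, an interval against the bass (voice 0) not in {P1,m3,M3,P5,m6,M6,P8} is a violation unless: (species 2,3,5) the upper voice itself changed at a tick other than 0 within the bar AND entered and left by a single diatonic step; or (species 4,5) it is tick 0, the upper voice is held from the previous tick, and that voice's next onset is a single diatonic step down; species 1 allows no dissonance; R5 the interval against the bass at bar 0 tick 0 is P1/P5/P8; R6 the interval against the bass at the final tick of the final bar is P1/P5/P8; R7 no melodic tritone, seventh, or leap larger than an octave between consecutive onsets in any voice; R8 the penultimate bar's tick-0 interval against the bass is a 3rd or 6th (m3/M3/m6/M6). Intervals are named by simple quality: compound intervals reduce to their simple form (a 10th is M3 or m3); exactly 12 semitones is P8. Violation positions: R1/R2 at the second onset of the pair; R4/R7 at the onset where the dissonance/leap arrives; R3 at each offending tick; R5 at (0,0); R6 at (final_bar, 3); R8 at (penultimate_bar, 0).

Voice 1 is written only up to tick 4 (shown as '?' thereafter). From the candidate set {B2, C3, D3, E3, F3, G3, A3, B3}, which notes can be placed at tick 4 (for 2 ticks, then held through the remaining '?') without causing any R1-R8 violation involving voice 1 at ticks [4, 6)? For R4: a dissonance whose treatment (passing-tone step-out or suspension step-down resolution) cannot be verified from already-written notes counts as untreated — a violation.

{B3, D3, G3}

B2: violates R2
C3: violates R4
D3: legal
E3: violates R4
F3: violates R4
G3: legal
A3: violates R4
B3: legal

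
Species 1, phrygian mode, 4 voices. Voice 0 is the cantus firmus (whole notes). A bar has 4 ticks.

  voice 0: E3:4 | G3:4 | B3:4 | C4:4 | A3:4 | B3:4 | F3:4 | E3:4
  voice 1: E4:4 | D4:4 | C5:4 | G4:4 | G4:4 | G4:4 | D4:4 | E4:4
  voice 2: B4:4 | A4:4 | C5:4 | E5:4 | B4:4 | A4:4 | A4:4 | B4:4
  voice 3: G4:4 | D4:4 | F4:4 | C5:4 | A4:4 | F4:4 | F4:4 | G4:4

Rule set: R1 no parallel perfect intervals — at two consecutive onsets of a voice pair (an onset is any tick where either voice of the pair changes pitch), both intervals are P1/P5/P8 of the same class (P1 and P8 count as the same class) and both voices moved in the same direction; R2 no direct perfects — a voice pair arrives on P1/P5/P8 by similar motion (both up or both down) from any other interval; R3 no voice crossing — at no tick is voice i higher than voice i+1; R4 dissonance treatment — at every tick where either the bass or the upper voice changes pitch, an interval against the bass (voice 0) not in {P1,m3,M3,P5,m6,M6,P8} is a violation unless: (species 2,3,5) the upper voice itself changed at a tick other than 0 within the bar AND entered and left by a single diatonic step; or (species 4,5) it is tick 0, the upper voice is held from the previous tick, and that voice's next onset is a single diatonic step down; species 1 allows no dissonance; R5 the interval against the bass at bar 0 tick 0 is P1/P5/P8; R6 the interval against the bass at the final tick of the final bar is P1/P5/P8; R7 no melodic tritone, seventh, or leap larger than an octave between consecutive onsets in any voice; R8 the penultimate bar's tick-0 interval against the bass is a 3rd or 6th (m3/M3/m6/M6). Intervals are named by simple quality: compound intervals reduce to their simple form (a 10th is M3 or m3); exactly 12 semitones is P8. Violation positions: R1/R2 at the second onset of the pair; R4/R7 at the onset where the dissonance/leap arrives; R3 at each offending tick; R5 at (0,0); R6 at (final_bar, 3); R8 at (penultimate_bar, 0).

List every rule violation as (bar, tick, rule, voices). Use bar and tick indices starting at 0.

(0, 0, R3, (2, 3))
(0, 0, R5, (0, 3))
(0, 1, R3, (2, 3))
(0, 2, R3, (2, 3))
(0, 3, R3, (2, 3))
(1, 0, R1, (1, 2))
(1, 0, R2, (1, 3))
(1, 0, R2, (2, 3))
(1, 0, R3, (2, 3))
(1, 0, R4, (0, 2))
(1, 1, R3, (2, 3))
(1, 2, R3, (2, 3))
(1, 3, R3, (2, 3))
(2, 0, R1, (2, 3))
(2, 0, R2, (1, 2))
(2, 0, R2, (1, 3))
(2, 0, R3, (2, 3))
(2, 0, R4, (0, 1))
(2, 0, R4, (0, 2))
(2, 0, R4, (0, 3))
(2, 0, R7, (1,))
(2, 1, R3, (2, 3))
(2, 2, R3, (2, 3))
(2, 3, R3, (2, 3))
(3, 0, R2, (0, 3))
(3, 0, R3, (2, 3))
(3, 1, R3, (2, 3))
(3, 2, R3, (2, 3))
(3, 3, R3, (2, 3))
(4, 0, R1, (0, 3))
(4, 0, R3, (2, 3))
(4, 0, R4, (0, 1))
(4, 0, R4, (0, 2))
(4, 1, R3, (2, 3))
(4, 2, R3, (2, 3))
(4, 3, R3, (2, 3))
(5, 0, R3, (2, 3))
(5, 0, R4, (0, 2))
(5, 0, R4, (0, 3))
(5, 1, R3, (2, 3))
(5, 2, R3, (2, 3))
(5, 3, R3, (2, 3))
(6, 0, R3, (2, 3))
(6, 0, R7, (0,))
(6, 0, R8, (0, 3))
(6, 1, R3, (2, 3))
(6, 2, R3, (2, 3))
(6, 3, R3, (2, 3))
(7, 0, R1, (1, 2))
(7, 0, R3, (2, 3))
(7, 1, R3, (2, 3))
(7, 2, R3, (2, 3))
(7, 3, R3, (2, 3))
(7, 3, R6, (0, 3))

bar 0: v0=E3 v1=E4 v2=B4 v3=G4 downbeat m3
bar 1: v0=G3 v1=D4 v2=A4 v3=D4 downbeat P5
bar 2: v0=B3 v1=C5 v2=C5 v3=F4 downbeat TT
bar 3: v0=C4 v1=G4 v2=E5 v3=C5 downbeat P8
bar 4: v0=A3 v1=G4 v2=B4 v3=A4 downbeat P8
bar 5: v0=B3 v1=G4 v2=A4 v3=F4 downbeat TT
bar 6: v0=F3 v1=D4 v2=A4 v3=F4 downbeat P8
bar 7: v0=E3 v1=E4 v2=B4 v3=G4 downbeat m3
  -> R3 @ bar 0 tick 0 v(2, 3): B4 above G4
  -> R5 @ bar 0 tick 0 v(0, 3): opens on m3
  -> R3 @ bar 0 tick 1 v(2, 3): B4 above G4
  -> R3 @ bar 0 tick 2 v(2, 3): B4 above G4
  -> R3 @ bar 0 tick 3 v(2, 3): B4 above G4
  -> R1 @ bar 1 tick 0 v(1, 2): E4/B4 P5 -> D4/A4 P5 similar
  -> R2 @ bar 1 tick 0 v(1, 3): E4/G4 m3 -> D4/D4 P1 similar
  -> R2 @ bar 1 tick 0 v(2, 3): B4/G4 M3 -> A4/D4 P5 similar
  -> R3 @ bar 1 tick 0 v(2, 3): A4 above D4
  -> R4 @ bar 1 tick 0 v(0, 2): G3/A4 M2 untreated
  -> R3 @ bar 1 tick 1 v(2, 3): A4 above D4
  -> R3 @ bar 1 tick 2 v(2, 3): A4 above D4
  -> R3 @ bar 1 tick 3 v(2, 3): A4 above D4
  -> R1 @ bar 2 tick 0 v(2, 3): A4/D4 P5 -> C5/F4 P5 similar
  -> R2 @ bar 2 tick 0 v(1, 2): D4/A4 P5 -> C5/C5 P1 similar
  -> R2 @ bar 2 tick 0 v(1, 3): D4/D4 P1 -> C5/F4 P5 similar
  -> R3 @ bar 2 tick 0 v(2, 3): C5 above F4
  -> R4 @ bar 2 tick 0 v(0, 1): B3/C5 m2 untreated
  -> R4 @ bar 2 tick 0 v(0, 2): B3/C5 m2 untreated
  -> R4 @ bar 2 tick 0 v(0, 3): B3/F4 TT untreated
  -> R7 @ bar 2 tick 0 v(1,): D4->C5 leap 10st
  -> R3 @ bar 2 tick 1 v(2, 3): C5 above F4
  -> R3 @ bar 2 tick 2 v(2, 3): C5 above F4
  -> R3 @ bar 2 tick 3 v(2, 3): C5 above F4
  -> R2 @ bar 3 tick 0 v(0, 3): B3/F4 TT -> C4/C5 P8 similar
  -> R3 @ bar 3 tick 0 v(2, 3): E5 above C5
  -> R3 @ bar 3 tick 1 v(2, 3): E5 above C5
  -> R3 @ bar 3 tick 2 v(2, 3): E5 above C5
  -> R3 @ bar 3 tick 3 v(2, 3): E5 above C5
  -> R1 @ bar 4 tick 0 v(0, 3): C4/C5 P8 -> A3/A4 P8 similar
  -> R3 @ bar 4 tick 0 v(2, 3): B4 above A4
  -> R4 @ bar 4 tick 0 v(0, 1): A3/G4 m7 untreated
  -> R4 @ bar 4 tick 0 v(0, 2): A3/B4 M2 untreated
  -> R3 @ bar 4 tick 1 v(2, 3): B4 above A4
  -> R3 @ bar 4 tick 2 v(2, 3): B4 above A4
  -> R3 @ bar 4 tick 3 v(2, 3): B4 above A4
  -> R3 @ bar 5 tick 0 v(2, 3): A4 above F4
  -> R4 @ bar 5 tick 0 v(0, 2): B3/A4 m7 untreated
  -> R4 @ bar 5 tick 0 v(0, 3): B3/F4 TT untreated
  -> R3 @ bar 5 tick 1 v(2, 3): A4 above F4
  -> R3 @ bar 5 tick 2 v(2, 3): A4 above F4
  -> R3 @ bar 5 tick 3 v(2, 3): A4 above F4
  -> R3 @ bar 6 tick 0 v(2, 3): A4 above F4
  -> R7 @ bar 6 tick 0 v(0,): B3->F3 leap 6st
  -> R8 @ bar 6 tick 0 v(0, 3): penult P8 not 3rd/6th
  -> R3 @ bar 6 tick 1 v(2, 3): A4 above F4
  -> R3 @ bar 6 tick 2 v(2, 3): A4 above F4
  -> R3 @ bar 6 tick 3 v(2, 3): A4 above F4
  -> R1 @ bar 7 tick 0 v(1, 2): D4/A4 P5 -> E4/B4 P5 similar
  -> R3 @ bar 7 tick 0 v(2, 3): B4 above G4
  -> R3 @ bar 7 tick 1 v(2, 3): B4 above G4
  -> R3 @ bar 7 tick 2 v(2, 3): B4 above G4
  -> R3 @ bar 7 tick 3 v(2, 3): B4 above G4
  -> R6 @ bar 7 tick 3 v(0, 3): closes on m3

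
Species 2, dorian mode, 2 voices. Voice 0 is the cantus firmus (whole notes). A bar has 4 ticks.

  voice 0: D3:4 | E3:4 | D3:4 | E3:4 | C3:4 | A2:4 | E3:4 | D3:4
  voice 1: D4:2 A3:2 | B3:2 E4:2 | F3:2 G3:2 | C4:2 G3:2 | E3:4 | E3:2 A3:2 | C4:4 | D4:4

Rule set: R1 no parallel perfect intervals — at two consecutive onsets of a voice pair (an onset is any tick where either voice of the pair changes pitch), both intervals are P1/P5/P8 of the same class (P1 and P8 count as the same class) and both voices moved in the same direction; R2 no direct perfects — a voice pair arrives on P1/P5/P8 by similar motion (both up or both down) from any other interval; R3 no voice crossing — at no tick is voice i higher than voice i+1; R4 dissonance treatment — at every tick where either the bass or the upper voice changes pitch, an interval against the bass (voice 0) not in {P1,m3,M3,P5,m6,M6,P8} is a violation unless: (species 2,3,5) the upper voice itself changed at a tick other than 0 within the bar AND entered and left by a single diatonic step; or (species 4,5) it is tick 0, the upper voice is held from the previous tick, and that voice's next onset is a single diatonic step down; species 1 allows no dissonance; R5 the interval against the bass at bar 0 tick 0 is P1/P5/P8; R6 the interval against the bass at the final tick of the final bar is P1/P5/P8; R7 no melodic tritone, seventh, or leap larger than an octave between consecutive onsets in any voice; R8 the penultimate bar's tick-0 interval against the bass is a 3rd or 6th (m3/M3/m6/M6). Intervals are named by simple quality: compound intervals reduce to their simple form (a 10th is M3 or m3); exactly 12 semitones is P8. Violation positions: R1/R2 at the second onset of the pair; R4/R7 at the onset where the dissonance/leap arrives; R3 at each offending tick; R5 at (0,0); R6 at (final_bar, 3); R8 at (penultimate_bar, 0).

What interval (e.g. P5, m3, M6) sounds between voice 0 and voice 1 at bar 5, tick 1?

voice 0=A2 voice 1=E3 -> P5

P5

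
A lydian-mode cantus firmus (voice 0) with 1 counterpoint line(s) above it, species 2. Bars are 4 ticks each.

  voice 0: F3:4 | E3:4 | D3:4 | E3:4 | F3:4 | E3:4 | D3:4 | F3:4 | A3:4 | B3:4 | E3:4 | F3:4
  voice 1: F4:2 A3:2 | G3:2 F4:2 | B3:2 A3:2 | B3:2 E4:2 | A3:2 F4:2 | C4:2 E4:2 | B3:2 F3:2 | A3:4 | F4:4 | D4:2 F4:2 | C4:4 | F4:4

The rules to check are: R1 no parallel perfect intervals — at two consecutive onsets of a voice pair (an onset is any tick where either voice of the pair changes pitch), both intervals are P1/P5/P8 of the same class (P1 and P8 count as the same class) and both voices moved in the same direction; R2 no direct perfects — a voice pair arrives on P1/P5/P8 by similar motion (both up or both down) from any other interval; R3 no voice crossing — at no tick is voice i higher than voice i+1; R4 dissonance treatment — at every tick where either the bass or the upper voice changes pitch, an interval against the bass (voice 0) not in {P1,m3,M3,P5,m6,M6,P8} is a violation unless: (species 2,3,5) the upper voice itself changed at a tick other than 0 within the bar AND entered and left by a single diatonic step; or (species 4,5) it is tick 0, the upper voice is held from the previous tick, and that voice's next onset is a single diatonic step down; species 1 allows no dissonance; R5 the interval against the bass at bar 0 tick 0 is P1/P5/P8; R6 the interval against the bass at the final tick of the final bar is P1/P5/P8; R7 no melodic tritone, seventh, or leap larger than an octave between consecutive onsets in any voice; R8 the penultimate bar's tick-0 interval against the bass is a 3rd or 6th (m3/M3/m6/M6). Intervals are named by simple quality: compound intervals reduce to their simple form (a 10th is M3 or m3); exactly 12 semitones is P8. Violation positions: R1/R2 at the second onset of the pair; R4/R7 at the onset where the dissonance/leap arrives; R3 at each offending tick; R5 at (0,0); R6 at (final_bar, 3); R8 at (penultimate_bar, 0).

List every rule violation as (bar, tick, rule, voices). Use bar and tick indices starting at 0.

bar 0: v0=F3 v1=F4 downbeat P8
bar 1: v0=E3 v1=G3 downbeat m3
bar 2: v0=D3 v1=B3 downbeat M6
bar 3: v0=E3 v1=B3 downbeat P5
bar 4: v0=F3 v1=A3 downbeat M3
bar 5: v0=E3 v1=C4 downbeat m6
bar 6: v0=D3 v1=B3 downbeat M6
bar 7: v0=F3 v1=A3 downbeat M3
bar 8: v0=A3 v1=F4 downbeat m6
bar 9: v0=B3 v1=D4 downbeat m3
bar 10: v0=E3 v1=C4 downbeat m6
bar 11: v0=F3 v1=F4 downbeat P8
  -> R4 @ bar 1 tick 2 v(0, 1): E3/F4 m2 untreated
  -> R7 @ bar 1 tick 2 v(1,): G3->F4 leap 10st
  -> R7 @ bar 2 tick 0 v(1,): F4->B3 leap 6st
  -> R1 @ bar 3 tick 0 v(0, 1): D3/A3 P5 -> E3/B3 P5 similar
  -> R7 @ bar 6 tick 2 v(1,): B3->F3 leap 6st
  -> R4 @ bar 9 tick 2 v(0, 1): B3/F4 TT untreated
  -> R2 @ bar 11 tick 0 v(0, 1): E3/C4 m6 -> F3/F4 P8 similar

(1, 2, R4, (0, 1))
(1, 2, R7, (1,))
(2, 0, R7, (1,))
(3, 0, R1, (0, 1))
(6, 2, R7, (1,))
(9, 2, R4, (0, 1))
(11, 0, R2, (0, 1))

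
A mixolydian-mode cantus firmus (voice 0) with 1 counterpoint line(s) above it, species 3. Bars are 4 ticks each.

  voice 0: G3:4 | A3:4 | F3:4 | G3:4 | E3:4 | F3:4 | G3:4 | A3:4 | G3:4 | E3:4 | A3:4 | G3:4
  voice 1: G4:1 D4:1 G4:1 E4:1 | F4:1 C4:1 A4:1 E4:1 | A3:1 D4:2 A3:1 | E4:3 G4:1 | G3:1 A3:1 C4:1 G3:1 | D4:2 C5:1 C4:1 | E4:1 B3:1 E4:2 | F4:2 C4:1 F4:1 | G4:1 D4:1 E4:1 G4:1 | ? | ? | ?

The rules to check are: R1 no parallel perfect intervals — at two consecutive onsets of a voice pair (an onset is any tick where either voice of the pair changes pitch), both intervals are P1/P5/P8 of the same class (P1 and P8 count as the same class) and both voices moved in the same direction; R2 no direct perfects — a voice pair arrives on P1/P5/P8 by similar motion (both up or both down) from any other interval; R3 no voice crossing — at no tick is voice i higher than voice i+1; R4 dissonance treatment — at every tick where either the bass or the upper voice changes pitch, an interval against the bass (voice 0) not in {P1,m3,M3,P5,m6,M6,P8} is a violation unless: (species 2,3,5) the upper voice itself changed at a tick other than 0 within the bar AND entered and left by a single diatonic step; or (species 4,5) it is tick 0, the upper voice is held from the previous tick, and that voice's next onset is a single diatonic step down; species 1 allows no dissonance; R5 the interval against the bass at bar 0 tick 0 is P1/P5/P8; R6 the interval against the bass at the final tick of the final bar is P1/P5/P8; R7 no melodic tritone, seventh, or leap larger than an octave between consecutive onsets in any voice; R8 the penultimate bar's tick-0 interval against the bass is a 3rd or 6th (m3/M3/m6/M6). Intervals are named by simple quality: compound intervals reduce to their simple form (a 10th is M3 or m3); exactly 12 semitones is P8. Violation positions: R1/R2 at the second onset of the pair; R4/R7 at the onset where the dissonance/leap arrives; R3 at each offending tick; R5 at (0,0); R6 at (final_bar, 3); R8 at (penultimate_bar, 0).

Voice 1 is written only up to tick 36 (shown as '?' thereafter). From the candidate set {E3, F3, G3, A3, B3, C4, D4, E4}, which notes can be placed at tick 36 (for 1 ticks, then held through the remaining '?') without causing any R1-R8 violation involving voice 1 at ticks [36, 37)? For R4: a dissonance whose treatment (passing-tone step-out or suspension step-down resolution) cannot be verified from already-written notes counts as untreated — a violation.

E3: violates R1,R7
F3: violates R4,R7
G3: legal
A3: violates R4,R7
B3: violates R2
C4: legal
D4: violates R4
E4: violates R1

{C4, G3}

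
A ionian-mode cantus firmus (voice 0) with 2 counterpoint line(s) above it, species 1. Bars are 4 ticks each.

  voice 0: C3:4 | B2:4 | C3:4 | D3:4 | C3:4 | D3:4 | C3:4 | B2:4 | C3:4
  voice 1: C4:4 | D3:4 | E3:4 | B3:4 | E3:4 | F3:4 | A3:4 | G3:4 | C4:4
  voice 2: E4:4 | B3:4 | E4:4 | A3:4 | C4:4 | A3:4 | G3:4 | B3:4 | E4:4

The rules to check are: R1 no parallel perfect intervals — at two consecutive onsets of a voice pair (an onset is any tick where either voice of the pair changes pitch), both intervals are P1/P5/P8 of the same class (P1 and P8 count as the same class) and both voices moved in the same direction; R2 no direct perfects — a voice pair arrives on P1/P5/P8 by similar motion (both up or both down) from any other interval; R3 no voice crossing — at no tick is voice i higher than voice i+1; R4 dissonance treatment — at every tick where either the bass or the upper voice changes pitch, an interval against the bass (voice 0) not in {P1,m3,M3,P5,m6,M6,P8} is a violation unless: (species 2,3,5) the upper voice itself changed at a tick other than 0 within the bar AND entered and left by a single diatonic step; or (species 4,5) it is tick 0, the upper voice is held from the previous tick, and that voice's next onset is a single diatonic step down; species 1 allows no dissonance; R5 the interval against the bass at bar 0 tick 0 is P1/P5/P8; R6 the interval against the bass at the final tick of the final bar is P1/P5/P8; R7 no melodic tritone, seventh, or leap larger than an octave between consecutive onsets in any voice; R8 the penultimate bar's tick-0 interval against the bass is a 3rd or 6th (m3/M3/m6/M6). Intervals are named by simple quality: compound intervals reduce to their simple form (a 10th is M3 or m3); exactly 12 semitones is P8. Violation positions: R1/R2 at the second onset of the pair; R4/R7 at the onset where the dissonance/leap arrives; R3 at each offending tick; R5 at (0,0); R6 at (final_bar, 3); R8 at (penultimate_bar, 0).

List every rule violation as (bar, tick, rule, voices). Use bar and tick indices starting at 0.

bar 0: v0=C3 v1=C4 v2=E4 downbeat M3
bar 1: v0=B2 v1=D3 v2=B3 downbeat P8
bar 2: v0=C3 v1=E3 v2=E4 downbeat M3
bar 3: v0=D3 v1=B3 v2=A3 downbeat P5
bar 4: v0=C3 v1=E3 v2=C4 downbeat P8
bar 5: v0=D3 v1=F3 v2=A3 downbeat P5
bar 6: v0=C3 v1=A3 v2=G3 downbeat P5
bar 7: v0=B2 v1=G3 v2=B3 downbeat P8
bar 8: v0=C3 v1=C4 v2=E4 downbeat M3
  -> R5 @ bar 0 tick 0 v(0, 2): opens on M3
  -> R2 @ bar 1 tick 0 v(0, 2): C3/E4 M3 -> B2/B3 P8 similar
  -> R7 @ bar 1 tick 0 v(1,): C4->D3 leap 10st
  -> R2 @ bar 2 tick 0 v(1, 2): D3/B3 M6 -> E3/E4 P8 similar
  -> R3 @ bar 3 tick 0 v(1, 2): B3 above A3
  -> R3 @ bar 3 tick 1 v(1, 2): B3 above A3
  -> R3 @ bar 3 tick 2 v(1, 2): B3 above A3
  -> R3 @ bar 3 tick 3 v(1, 2): B3 above A3
  -> R1 @ bar 6 tick 0 v(0, 2): D3/A3 P5 -> C3/G3 P5 similar
  -> R3 @ bar 6 tick 0 v(1, 2): A3 above G3
  -> R3 @ bar 6 tick 1 v(1, 2): A3 above G3
  -> R3 @ bar 6 tick 2 v(1, 2): A3 above G3
  -> R3 @ bar 6 tick 3 v(1, 2): A3 above G3
  -> R8 @ bar 7 tick 0 v(0, 2): penult P8 not 3rd/6th
  -> R2 @ bar 8 tick 0 v(0, 1): B2/G3 m6 -> C3/C4 P8 similar
  -> R6 @ bar 8 tick 3 v(0, 2): closes on M3

(0, 0, R5, (0, 2))
(1, 0, R2, (0, 2))
(1, 0, R7, (1,))
(2, 0, R2, (1, 2))
(3, 0, R3, (1, 2))
(3, 1, R3, (1, 2))
(3, 2, R3, (1, 2))
(3, 3, R3, (1, 2))
(6, 0, R1, (0, 2))
(6, 0, R3, (1, 2))
(6, 1, R3, (1, 2))
(6, 2, R3, (1, 2))
(6, 3, R3, (1, 2))
(7, 0, R8, (0, 2))
(8, 0, R2, (0, 1))
(8, 3, R6, (0, 2))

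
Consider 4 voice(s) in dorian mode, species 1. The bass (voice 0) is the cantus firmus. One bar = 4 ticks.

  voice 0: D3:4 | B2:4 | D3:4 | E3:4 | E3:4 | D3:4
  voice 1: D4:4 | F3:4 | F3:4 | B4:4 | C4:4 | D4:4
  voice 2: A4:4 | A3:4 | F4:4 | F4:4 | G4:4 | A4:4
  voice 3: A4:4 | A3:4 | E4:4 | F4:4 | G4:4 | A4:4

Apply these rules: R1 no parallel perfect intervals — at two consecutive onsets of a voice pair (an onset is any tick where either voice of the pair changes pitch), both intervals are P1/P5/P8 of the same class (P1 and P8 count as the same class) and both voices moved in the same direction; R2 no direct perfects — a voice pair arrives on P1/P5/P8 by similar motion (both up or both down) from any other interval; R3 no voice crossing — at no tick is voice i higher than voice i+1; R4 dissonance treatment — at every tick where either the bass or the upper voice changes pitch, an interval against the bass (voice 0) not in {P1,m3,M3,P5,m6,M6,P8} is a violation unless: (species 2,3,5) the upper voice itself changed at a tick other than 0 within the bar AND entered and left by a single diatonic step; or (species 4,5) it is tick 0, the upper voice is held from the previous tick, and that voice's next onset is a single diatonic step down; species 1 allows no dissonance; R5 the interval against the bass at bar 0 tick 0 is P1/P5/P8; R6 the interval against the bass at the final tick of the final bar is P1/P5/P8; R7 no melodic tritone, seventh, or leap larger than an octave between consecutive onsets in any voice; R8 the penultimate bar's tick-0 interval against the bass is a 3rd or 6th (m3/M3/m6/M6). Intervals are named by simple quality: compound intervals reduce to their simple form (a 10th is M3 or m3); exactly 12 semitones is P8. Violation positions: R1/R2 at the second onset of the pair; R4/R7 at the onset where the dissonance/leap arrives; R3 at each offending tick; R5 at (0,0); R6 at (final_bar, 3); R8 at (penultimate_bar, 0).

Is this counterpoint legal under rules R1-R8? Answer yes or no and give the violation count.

No (22 violations)

bar 0: v0=D3 v1=D4 v2=A4 v3=A4 (P5)
bar 1: v0=B2 v1=F3 v2=A3 v3=A3 (m7)
bar 2: v0=D3 v1=F3 v2=F4 v3=E4 (M2)
bar 3: v0=E3 v1=B4 v2=F4 v3=F4 (m2)
bar 4: v0=E3 v1=C4 v2=G4 v3=G4 (m3)
bar 5: v0=D3 v1=D4 v2=A4 v3=A4 (P5)
  R1 @ bar1.0: A4/A4 P1 -> A3/A3 P1 similar
  R4 @ bar1.0: B2/F3 TT untreated
  R4 @ bar1.0: B2/A3 m7 untreated
  R4 @ bar1.0: B2/A3 m7 untreated
  R3 @ bar2.0: F4 above E4
  R4 @ bar2.0: D3/E4 M2 untreated
  R3 @ bar2.1: F4 above E4
  R3 @ bar2.2: F4 above E4
  R3 @ bar2.3: F4 above E4
  R2 @ bar3.0: D3/F3 m3 -> E3/B4 P5 similar
  R3 @ bar3.0: B4 above F4
  R4 @ bar3.0: E3/F4 m2 untreated
  R4 @ bar3.0: E3/F4 m2 untreated
  R7 @ bar3.0: F3->B4 leap 18st
  R3 @ bar3.1: B4 above F4
  R3 @ bar3.2: B4 above F4
  R3 @ bar3.3: B4 above F4
  R1 @ bar4.0: F4/F4 P1 -> G4/G4 P1 similar
  R7 @ bar4.0: B4->C4 leap 11st
  R1 @ bar5.0: C4/G4 P5 -> D4/A4 P5 similar
  R1 @ bar5.0: C4/G4 P5 -> D4/A4 P5 similar
  R1 @ bar5.0: G4/G4 P1 -> A4/A4 P1 similar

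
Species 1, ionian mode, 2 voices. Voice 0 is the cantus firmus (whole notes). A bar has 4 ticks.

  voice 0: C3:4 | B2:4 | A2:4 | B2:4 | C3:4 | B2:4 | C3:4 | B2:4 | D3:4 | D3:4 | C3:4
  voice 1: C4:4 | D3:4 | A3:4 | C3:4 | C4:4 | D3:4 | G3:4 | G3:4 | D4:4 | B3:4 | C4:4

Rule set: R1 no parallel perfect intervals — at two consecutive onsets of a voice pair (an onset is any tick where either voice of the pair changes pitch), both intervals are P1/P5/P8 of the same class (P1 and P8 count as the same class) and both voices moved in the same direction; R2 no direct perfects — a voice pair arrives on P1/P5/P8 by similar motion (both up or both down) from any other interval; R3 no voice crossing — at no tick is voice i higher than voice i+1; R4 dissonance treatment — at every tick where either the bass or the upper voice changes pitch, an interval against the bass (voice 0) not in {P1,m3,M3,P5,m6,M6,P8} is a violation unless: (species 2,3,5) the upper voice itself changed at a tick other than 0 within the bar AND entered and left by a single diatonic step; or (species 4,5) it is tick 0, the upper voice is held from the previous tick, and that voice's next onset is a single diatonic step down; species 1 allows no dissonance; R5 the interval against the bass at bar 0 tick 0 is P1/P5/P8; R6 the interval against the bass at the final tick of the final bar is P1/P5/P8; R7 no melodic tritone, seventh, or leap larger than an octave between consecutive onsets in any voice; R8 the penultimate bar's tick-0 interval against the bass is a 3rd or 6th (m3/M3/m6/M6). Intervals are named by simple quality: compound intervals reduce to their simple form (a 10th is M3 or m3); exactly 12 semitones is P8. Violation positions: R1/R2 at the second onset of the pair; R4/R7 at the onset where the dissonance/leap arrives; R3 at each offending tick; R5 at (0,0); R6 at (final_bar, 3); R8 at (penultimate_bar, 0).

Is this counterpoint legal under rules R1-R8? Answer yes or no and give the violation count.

bar 0: v0=C3 v1=C4 (P8)
bar 1: v0=B2 v1=D3 (m3)
bar 2: v0=A2 v1=A3 (P8)
bar 3: v0=B2 v1=C3 (m2)
bar 4: v0=C3 v1=C4 (P8)
bar 5: v0=B2 v1=D3 (m3)
bar 6: v0=C3 v1=G3 (P5)
bar 7: v0=B2 v1=G3 (m6)
bar 8: v0=D3 v1=D4 (P8)
bar 9: v0=D3 v1=B3 (M6)
bar 10: v0=C3 v1=C4 (P8)
  R7 @ bar1.0: C4->D3 leap 10st
  R4 @ bar3.0: B2/C3 m2 untreated
  R2 @ bar4.0: B2/C3 m2 -> C3/C4 P8 similar
  R7 @ bar5.0: C4->D3 leap 10st
  R2 @ bar6.0: B2/D3 m3 -> C3/G3 P5 similar
  R2 @ bar8.0: B2/G3 m6 -> D3/D4 P8 similar

No (6 violations)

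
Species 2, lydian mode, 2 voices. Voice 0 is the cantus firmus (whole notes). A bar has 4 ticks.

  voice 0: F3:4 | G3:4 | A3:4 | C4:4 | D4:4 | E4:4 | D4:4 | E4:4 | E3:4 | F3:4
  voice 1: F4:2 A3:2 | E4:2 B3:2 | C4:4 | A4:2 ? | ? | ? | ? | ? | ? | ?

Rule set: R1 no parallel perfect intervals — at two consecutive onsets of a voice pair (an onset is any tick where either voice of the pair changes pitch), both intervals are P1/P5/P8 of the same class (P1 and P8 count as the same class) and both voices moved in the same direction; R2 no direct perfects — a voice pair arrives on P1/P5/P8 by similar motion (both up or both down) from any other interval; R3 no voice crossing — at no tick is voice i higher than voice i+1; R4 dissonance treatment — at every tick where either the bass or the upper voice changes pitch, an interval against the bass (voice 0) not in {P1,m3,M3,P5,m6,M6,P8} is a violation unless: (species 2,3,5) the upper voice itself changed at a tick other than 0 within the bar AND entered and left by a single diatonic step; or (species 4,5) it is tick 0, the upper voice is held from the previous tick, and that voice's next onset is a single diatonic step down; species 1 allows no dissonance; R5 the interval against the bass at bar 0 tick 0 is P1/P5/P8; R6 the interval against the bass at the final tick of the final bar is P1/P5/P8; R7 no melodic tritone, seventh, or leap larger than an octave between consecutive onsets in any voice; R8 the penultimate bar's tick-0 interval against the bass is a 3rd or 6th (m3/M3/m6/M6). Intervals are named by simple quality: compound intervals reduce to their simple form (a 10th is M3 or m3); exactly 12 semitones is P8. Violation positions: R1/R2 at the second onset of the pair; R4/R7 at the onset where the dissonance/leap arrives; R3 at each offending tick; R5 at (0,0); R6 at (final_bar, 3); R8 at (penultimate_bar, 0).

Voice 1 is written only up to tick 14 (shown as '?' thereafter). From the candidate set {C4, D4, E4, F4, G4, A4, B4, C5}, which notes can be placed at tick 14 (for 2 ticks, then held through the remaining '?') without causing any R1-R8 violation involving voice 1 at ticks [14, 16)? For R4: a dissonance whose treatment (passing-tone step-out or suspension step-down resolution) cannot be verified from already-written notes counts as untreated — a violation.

{A4, C4, C5, E4, G4}

C4: legal
D4: violates R4
E4: legal
F4: violates R4
G4: legal
A4: legal
B4: violates R4
C5: legal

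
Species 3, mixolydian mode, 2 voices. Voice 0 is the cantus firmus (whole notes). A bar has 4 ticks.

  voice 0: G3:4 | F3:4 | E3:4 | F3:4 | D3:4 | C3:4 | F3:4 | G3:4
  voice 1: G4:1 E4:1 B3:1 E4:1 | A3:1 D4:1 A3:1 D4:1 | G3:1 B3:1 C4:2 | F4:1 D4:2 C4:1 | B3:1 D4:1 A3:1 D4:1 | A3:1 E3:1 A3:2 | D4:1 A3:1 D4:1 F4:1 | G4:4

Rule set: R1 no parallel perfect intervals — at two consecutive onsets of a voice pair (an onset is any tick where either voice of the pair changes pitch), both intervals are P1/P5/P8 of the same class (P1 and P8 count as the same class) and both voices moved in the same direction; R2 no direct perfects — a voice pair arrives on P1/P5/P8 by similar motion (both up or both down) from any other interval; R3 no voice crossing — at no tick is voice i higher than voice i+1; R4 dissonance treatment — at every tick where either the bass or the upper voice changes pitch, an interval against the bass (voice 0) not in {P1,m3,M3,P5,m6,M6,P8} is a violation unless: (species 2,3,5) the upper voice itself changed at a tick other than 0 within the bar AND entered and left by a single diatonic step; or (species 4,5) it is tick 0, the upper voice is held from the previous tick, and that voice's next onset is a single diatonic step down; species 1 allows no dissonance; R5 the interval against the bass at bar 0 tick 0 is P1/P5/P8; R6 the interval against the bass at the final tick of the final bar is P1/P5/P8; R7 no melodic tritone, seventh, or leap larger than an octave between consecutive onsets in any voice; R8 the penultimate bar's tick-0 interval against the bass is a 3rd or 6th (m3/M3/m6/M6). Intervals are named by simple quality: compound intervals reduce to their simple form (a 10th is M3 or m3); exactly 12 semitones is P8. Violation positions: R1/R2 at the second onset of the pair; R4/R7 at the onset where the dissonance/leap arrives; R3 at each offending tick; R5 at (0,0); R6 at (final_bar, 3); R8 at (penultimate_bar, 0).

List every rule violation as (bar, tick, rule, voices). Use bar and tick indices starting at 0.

(3, 0, R2, (0, 1))
(7, 0, R1, (0, 1))

bar 0: v0=G3 v1=G4 downbeat P8
bar 1: v0=F3 v1=A3 downbeat M3
bar 2: v0=E3 v1=G3 downbeat m3
bar 3: v0=F3 v1=F4 downbeat P8
bar 4: v0=D3 v1=B3 downbeat M6
bar 5: v0=C3 v1=A3 downbeat M6
bar 6: v0=F3 v1=D4 downbeat M6
bar 7: v0=G3 v1=G4 downbeat P8
  -> R2 @ bar 3 tick 0 v(0, 1): E3/C4 m6 -> F3/F4 P8 similar
  -> R1 @ bar 7 tick 0 v(0, 1): F3/F4 P8 -> G3/G4 P8 similar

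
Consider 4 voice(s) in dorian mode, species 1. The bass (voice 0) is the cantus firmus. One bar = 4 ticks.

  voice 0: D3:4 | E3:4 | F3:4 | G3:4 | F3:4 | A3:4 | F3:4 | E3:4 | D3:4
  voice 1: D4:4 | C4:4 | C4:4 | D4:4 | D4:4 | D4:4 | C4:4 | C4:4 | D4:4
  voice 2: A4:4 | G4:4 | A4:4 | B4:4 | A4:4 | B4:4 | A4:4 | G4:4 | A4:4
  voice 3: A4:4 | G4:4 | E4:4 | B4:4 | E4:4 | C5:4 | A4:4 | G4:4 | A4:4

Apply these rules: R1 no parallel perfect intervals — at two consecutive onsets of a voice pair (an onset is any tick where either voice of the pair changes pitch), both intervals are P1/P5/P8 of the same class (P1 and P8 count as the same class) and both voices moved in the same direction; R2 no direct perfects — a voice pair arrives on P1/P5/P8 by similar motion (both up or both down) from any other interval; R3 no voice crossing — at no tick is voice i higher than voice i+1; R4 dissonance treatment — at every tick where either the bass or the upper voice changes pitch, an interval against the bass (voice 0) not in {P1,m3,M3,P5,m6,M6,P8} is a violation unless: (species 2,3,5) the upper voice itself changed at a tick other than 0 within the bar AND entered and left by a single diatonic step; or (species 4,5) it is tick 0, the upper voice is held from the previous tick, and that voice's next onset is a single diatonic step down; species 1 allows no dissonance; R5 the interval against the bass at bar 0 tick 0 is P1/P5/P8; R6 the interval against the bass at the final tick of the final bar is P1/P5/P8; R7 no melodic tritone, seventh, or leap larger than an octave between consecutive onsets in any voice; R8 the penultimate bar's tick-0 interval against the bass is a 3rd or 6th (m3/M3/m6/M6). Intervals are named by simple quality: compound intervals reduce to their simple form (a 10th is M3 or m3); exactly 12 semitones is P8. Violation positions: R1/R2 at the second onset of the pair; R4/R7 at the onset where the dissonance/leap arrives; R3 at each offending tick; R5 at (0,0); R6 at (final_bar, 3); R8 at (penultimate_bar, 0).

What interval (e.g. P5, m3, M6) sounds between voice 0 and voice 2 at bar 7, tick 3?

m3

voice 0=E3 voice 2=G4 -> m3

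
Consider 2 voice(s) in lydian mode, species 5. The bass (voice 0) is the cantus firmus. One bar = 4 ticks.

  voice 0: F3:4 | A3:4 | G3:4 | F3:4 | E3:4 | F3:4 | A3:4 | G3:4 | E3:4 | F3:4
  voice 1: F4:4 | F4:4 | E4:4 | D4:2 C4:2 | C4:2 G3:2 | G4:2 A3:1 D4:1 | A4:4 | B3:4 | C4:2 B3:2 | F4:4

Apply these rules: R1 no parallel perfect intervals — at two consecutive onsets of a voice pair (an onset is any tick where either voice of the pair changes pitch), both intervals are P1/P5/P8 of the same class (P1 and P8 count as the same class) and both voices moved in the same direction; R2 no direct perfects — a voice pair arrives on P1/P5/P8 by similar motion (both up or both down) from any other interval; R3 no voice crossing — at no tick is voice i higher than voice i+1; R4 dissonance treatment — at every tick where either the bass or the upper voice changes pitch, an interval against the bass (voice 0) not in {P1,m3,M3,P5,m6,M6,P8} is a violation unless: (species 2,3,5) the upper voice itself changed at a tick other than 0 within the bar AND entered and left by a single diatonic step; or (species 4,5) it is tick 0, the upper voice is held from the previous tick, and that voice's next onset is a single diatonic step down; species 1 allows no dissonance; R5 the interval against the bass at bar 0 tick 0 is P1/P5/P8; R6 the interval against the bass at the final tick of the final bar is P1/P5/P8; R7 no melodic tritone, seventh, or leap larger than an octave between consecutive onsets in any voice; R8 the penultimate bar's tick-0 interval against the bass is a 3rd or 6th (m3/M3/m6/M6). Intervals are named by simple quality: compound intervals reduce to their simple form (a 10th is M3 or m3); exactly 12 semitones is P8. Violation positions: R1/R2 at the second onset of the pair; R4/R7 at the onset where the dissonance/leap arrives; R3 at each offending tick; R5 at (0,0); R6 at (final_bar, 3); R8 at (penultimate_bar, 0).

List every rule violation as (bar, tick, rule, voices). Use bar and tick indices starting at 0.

bar 0: v0=F3 v1=F4 downbeat P8
bar 1: v0=A3 v1=F4 downbeat m6
bar 2: v0=G3 v1=E4 downbeat M6
bar 3: v0=F3 v1=D4 downbeat M6
bar 4: v0=E3 v1=C4 downbeat m6
bar 5: v0=F3 v1=G4 downbeat M2
bar 6: v0=A3 v1=A4 downbeat P8
bar 7: v0=G3 v1=B3 downbeat M3
bar 8: v0=E3 v1=C4 downbeat m6
bar 9: v0=F3 v1=F4 downbeat P8
  -> R4 @ bar 5 tick 0 v(0, 1): F3/G4 M2 untreated
  -> R7 @ bar 5 tick 2 v(1,): G4->A3 leap 10st
  -> R2 @ bar 6 tick 0 v(0, 1): F3/D4 M6 -> A3/A4 P8 similar
  -> R7 @ bar 7 tick 0 v(1,): A4->B3 leap 10st
  -> R2 @ bar 9 tick 0 v(0, 1): E3/B3 P5 -> F3/F4 P8 similar
  -> R7 @ bar 9 tick 0 v(1,): B3->F4 leap 6st

(5, 0, R4, (0, 1))
(5, 2, R7, (1,))
(6, 0, R2, (0, 1))
(7, 0, R7, (1,))
(9, 0, R2, (0, 1))
(9, 0, R7, (1,))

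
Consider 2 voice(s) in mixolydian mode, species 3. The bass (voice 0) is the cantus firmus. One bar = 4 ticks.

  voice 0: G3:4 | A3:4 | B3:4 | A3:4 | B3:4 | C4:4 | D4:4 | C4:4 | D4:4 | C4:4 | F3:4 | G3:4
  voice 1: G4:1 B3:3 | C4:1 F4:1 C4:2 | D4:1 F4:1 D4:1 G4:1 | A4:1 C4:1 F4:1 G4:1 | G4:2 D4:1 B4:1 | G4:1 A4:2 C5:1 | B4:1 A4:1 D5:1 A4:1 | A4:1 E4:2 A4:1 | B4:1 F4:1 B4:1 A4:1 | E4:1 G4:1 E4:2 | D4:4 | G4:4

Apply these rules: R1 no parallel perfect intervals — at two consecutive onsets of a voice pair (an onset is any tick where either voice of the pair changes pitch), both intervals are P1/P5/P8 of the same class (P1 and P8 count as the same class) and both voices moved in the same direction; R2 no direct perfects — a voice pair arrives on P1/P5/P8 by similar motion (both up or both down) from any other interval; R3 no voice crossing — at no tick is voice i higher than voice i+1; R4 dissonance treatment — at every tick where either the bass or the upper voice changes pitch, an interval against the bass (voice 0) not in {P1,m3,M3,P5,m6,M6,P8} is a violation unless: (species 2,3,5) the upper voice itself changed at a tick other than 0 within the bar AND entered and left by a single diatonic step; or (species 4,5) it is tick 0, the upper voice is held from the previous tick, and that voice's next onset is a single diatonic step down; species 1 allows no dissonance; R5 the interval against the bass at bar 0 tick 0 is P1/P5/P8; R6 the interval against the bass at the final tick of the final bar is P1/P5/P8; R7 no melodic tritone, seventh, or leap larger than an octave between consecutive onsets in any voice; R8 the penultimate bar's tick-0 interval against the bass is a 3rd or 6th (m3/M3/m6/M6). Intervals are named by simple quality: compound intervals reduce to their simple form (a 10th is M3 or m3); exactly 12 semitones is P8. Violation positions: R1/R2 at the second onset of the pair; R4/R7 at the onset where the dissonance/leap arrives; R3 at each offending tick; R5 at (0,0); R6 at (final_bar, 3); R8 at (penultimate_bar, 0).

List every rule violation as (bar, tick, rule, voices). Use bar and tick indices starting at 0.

bar 0: v0=G3 v1=G4 downbeat P8
bar 1: v0=A3 v1=C4 downbeat m3
bar 2: v0=B3 v1=D4 downbeat m3
bar 3: v0=A3 v1=A4 downbeat P8
bar 4: v0=B3 v1=G4 downbeat m6
bar 5: v0=C4 v1=G4 downbeat P5
bar 6: v0=D4 v1=B4 downbeat M6
bar 7: v0=C4 v1=A4 downbeat M6
bar 8: v0=D4 v1=B4 downbeat M6
bar 9: v0=C4 v1=E4 downbeat M3
bar 10: v0=F3 v1=D4 downbeat M6
bar 11: v0=G3 v1=G4 downbeat P8
  -> R4 @ bar 2 tick 1 v(0, 1): B3/F4 TT untreated
  -> R4 @ bar 3 tick 3 v(0, 1): A3/G4 m7 untreated
  -> R7 @ bar 8 tick 1 v(1,): B4->F4 leap 6st
  -> R7 @ bar 8 tick 2 v(1,): F4->B4 leap 6st
  -> R2 @ bar 11 tick 0 v(0, 1): F3/D4 M6 -> G3/G4 P8 similar

(2, 1, R4, (0, 1))
(3, 3, R4, (0, 1))
(8, 1, R7, (1,))
(8, 2, R7, (1,))
(11, 0, R2, (0, 1))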